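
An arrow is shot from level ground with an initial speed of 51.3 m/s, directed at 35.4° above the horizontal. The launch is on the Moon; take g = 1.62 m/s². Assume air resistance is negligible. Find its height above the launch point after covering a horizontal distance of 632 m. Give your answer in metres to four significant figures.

264.1 m

Resolve: vₓ = 51.30 cos 35.4° = 41.82 m/s and v_y0 = 51.30 sin 35.4° = 29.72 m/s.
At x = 632 m, t = x/vₓ = 632/41.82 = 15.11 s.
Height: y = v_y0 t − ½ g t² = 29.72 × 15.11 − 0.8100 × 15.11² = 449.1 − 185.0 = 264.1 m.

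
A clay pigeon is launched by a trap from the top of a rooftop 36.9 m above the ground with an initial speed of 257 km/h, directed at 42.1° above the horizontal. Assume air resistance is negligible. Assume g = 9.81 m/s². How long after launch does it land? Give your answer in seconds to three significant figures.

Convert: 257 km/h = 257/3.6 = 71.39 m/s.
Components: vₓ = 71.39 cos 42.1° = 52.97 m/s, v_y0 = 71.39 sin 42.1° = 47.86 m/s.
With up positive and y = 0 at the ground: y(t) = 36.9 + (47.86) t − 4.905 t². Setting y = 0 and taking the positive root: t = [47.86 + √(47.86² + 2·9.81·36.9)] / 9.81 = (47.86 + 54.91) / 9.81 = 10.48 s.

10.5 s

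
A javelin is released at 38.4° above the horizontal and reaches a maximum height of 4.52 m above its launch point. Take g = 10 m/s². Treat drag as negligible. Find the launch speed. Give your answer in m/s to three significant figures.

At the peak v_y = 0, so v_y0 = √(2gH) = √(2 × 10.0 × 4.52) = 9.508 m/s.
v_y0 = v₀ sin θ ⇒ v₀ = 9.508 / sin 38.4° = 15.31 m/s.

15.3 m/s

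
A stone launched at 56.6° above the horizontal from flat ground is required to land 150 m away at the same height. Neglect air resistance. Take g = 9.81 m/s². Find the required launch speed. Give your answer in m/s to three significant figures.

40.0 m/s

On level ground R = v₀² sin 2θ / g ⇒ v₀ = √(gR / sin 2θ).
v₀ = √(9.81 × 150 / sin 113.2°) = √(1472 / 0.9191) = √1601.0 = 40.01 m/s.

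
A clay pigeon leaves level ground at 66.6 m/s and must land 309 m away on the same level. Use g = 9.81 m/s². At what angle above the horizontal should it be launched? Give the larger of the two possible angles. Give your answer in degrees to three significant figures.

68.4°

R = v₀² sin 2θ / g gives sin 2θ = gR/v₀² = 9.81·309/66.6² = 0.6834.
2θ = 43.11° or 180° − 43.11° = 136.9°, so θ = 21.56° or 68.44°.
The larger angle is 68.44°.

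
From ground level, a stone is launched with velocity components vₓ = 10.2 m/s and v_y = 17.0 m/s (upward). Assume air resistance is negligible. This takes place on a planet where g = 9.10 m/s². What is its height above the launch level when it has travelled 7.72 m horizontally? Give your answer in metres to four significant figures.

Time to reach x = 7.72 m: t = x/vₓ = 7.72/10.20 = 0.7569 s.
Height: y = v_y0 t − ½ g t² = 17.00 × 0.7569 − 4.550 × 0.7569² = 12.87 − 2.606 = 10.26 m.

10.26 m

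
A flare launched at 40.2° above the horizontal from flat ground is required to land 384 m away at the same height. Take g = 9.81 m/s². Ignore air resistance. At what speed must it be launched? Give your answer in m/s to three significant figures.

Level-ground range: R = v₀² sin(2θ)/g, so v₀ = √(gR / sin 2θ).
v₀ = √(9.81 × 384 / sin 80.40°) = √(3767 / 0.9860) = √3820.5 = 61.81 m/s.

61.8 m/s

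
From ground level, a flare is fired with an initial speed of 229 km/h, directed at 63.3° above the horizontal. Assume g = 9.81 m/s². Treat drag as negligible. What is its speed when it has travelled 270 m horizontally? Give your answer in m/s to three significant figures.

Convert: 229 km/h = 229/3.6 = 63.61 m/s.
Resolve: vₓ = 63.61 cos 63.3° = 28.58 m/s and v_y0 = 63.61 sin 63.3° = 56.83 m/s.
Time to reach x = 270 m: t = x/vₓ = 270/28.58 = 9.447 s.
Vertical velocity there: v_y = v_y0 − g t = 56.83 − 9.81 × 9.447 = −35.84 m/s.
Speed: √(vₓ² + v_y²) = √(28.58² + 35.84²) = 45.84 m/s.

45.8 m/s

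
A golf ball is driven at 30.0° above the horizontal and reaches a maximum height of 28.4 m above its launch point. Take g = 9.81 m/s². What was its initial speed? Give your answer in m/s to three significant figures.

47.2 m/s

At the peak v_y = 0, so v_y0 = √(2gH) = √(2 × 9.81 × 28.4) = 23.61 m/s.
v_y0 = v₀ sin θ ⇒ v₀ = 23.61 / sin 30.0° = 47.21 m/s.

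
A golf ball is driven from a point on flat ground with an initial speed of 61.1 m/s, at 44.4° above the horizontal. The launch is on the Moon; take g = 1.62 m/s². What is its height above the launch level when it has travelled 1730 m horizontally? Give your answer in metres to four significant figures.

422.0 m

Components: vₓ = 61.10 cos 44.4° = 43.65 m/s, v_y0 = 61.10 sin 44.4° = 42.75 m/s.
Time to reach x = 1730 m: t = x/vₓ = 1730/43.65 = 39.63 s.
Height: y = v_y0 t − ½ g t² = 42.75 × 39.63 − 0.8100 × 39.63² = 1694 − 1272 = 422.0 m.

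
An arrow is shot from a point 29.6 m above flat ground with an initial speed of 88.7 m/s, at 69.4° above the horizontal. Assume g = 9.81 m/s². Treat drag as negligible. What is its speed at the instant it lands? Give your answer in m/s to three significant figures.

91.9 m/s

vₓ = 88.70 cos 69.4° = 31.21 m/s; v_y0 = 88.70 sin 69.4° = 83.03 m/s.
The projectile lands when y = 29.6 + (83.03) t − ½·9.81·t² = 0. Positive root: t = (83.03 + √(83.03² + 2·9.81·29.6)) / 9.81 = (83.03 + 86.46) / 9.81 = 17.28 s.
Vertical velocity at impact: v_y = v_y0 − g t = 83.03 − 9.81 × 17.28 = −86.46 m/s.
Speed: |v| = √(vₓ² + v_y²) = √(31.21² + 86.46²) = 91.92 m/s.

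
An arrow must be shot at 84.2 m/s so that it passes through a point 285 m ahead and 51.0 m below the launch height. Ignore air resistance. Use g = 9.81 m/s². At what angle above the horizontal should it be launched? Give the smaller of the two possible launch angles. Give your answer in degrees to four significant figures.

Trajectory: y = x tanθ − g x² (1 + tan²θ)/(2v₀²). With x = 285, y = −51.0, v₀ = 84.2, g = 9.81:
56.20 tan²θ − 285 tanθ + (5.196) = 0.
tanθ = [285 ± √(285² − 4 × 56.20 × (5.196))] / (2 × 56.20) = (285 ± 282.9) / 112.4, giving tanθ = 0.01830 or 5.053.
θ = 1.048° or 78.81°; the smaller is 1.048°.

1.048°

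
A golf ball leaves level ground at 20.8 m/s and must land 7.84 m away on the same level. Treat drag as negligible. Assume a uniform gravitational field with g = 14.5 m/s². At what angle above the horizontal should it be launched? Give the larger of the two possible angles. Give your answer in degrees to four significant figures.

82.38°

From R = (v₀²/g) sin 2θ: sin 2θ = 14.5 × 7.84 / 432.64 = 0.2628.
2θ = 15.23° or 180° − 15.23° = 164.8°, so θ = 7.617° or 82.38°.
The larger angle is 82.38°.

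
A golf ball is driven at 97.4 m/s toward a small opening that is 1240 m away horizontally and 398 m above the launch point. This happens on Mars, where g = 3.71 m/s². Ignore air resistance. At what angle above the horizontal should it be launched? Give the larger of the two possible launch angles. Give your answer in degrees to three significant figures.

73.8°

Trajectory: y = x tanθ − g x² (1 + tan²θ)/(2v₀²). With x = 1240, y = 398, v₀ = 97.4, g = 3.71:
300.7 tan²θ − 1240 tanθ + (698.7) = 0.
tanθ = [1240 ± √(1240² − 4 × 300.7 × (698.7))] / (2 × 300.7) = (1240 ± 835.1) / 601.3, giving tanθ = 0.6734 or 3.451.
θ = 33.96° or 73.84°; the larger is 73.84°.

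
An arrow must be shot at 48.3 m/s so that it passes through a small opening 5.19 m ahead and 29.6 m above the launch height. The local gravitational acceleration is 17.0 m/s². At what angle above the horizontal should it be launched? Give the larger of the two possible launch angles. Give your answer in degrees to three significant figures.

88.8°

Trajectory: y = x tanθ − g x² (1 + tan²θ)/(2v₀²). With x = 5.19, y = 29.6, v₀ = 48.3, g = 17.0:
0.09814 tan²θ − 5.19 tanθ + (29.70) = 0.
tanθ = [5.19 ± √(5.19² − 4 × 0.09814 × (29.70))] / (2 × 0.09814) = (5.19 ± 3.909) / 0.1963, giving tanθ = 6.528 or 46.35.
θ = 81.29° or 88.76°; the larger is 88.76°.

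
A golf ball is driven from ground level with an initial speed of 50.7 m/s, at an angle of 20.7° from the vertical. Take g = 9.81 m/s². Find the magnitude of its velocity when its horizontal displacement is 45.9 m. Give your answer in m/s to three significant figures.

28.6 m/s

Horizontal component vₓ = 50.70 sin 20.7° = 17.92 m/s; vertical v_y0 = 50.70 cos 20.7° = 47.43 m/s.
x = vₓ t ⇒ t = 45.9/17.92 = 2.561 s.
Vertical velocity there: v_y = v_y0 − g t = 47.43 − 9.81 × 2.561 = 22.30 m/s.
Speed: √(vₓ² + v_y²) = √(17.92² + 22.30²) = 28.61 m/s.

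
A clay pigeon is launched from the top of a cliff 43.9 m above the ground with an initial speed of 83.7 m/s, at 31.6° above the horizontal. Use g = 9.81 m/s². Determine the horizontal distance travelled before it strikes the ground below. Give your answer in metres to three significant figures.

702 m

Horizontal component vₓ = 83.70 cos 31.6° = 71.29 m/s; vertical v_y0 = 83.70 sin 31.6° = 43.86 m/s.
Vertical motion (up positive, ground at y = 0): 4.905 t² − (43.86) t − 43.9 = 0, so t = (43.86 + √(43.86² + 2·9.81·43.9)) / 9.81 = (43.86 + 52.77) / 9.81 = 9.850 s.
Horizontal distance: R = vₓ t = 71.29 × 9.850 = 702.2 m.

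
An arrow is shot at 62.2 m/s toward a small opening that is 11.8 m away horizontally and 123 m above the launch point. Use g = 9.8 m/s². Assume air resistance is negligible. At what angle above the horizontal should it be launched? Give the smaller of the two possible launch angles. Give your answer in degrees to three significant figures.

85.6°

Trajectory: y = x tanθ − g x² (1 + tan²θ)/(2v₀²). With x = 11.8, y = 123, v₀ = 62.2, g = 9.80:
0.1764 tan²θ − 11.8 tanθ + (123.2) = 0.
tanθ = [11.8 ± √(11.8² − 4 × 0.1764 × (123.2))] / (2 × 0.1764) = (11.8 ± 7.235) / 0.3527, giving tanθ = 12.94 or 53.97.
θ = 85.58° or 88.94°; the smaller is 85.58°.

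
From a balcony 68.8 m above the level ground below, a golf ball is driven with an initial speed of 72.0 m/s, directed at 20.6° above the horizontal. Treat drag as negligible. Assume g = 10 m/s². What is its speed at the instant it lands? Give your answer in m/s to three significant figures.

vₓ = 72.00 cos 20.6° = 67.40 m/s; v_y0 = 72.00 sin 20.6° = 25.33 m/s.
The projectile lands when y = 68.8 + (25.33) t − ½·10.0·t² = 0. Positive root: t = (25.33 + √(25.33² + 2·10.0·68.8)) / 10.0 = (25.33 + 44.92) / 10.0 = 7.025 s.
Vertical velocity at impact: v_y = v_y0 − g t = 25.33 − 10.0 × 7.025 = −44.92 m/s.
Speed: |v| = √(vₓ² + v_y²) = √(67.40² + 44.92²) = 80.99 m/s.

81.0 m/s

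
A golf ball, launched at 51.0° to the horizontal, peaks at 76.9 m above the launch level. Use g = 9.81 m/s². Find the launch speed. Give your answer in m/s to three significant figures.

50.0 m/s

At the peak v_y = 0, so v_y0 = √(2gH) = √(2 × 9.81 × 76.9) = 38.84 m/s.
v_y0 = v₀ sin θ ⇒ v₀ = 38.84 / sin 51.0° = 49.98 m/s.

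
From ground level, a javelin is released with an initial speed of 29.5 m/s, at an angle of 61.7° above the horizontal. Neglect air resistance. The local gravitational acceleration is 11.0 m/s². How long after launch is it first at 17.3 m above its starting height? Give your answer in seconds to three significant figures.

0.802 s

Horizontal component vₓ = 29.50 cos 61.7° = 13.99 m/s; vertical v_y0 = 29.50 sin 61.7° = 25.97 m/s.
Set y = v_y0 t − ½ g t² = 17.3: 5.500 t² − 25.97 t + 17.3 = 0.
t = [25.97 ± √(25.97² − 2·11.0·17.3)] / 11.0 = (25.97 ± 17.15) / 11.0, so t = 0.8024 s or t = 3.920 s.
The first (ascending) time is 0.8024 s.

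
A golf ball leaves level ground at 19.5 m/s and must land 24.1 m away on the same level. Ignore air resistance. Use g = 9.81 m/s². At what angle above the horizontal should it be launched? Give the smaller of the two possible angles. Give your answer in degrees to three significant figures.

Level-ground range R = v₀² sin(2θ)/g ⇒ sin(2θ) = gR/v₀² = 9.81 × 24.1 / 19.5² = 0.6218.
2θ = 38.44° or 180° − 38.44° = 141.6°, so θ = 19.22° or 70.78°.
The smaller angle is 19.22°.

19.2°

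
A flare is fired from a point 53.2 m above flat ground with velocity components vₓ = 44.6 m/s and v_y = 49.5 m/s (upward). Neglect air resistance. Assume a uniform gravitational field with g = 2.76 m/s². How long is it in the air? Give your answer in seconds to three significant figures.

36.9 s

Vertical motion (up positive, ground at y = 0): 1.380 t² − (49.50) t − 53.2 = 0, so t = (49.50 + √(49.50² + 2·2.76·53.2)) / 2.76 = (49.50 + 52.38) / 2.76 = 36.91 s.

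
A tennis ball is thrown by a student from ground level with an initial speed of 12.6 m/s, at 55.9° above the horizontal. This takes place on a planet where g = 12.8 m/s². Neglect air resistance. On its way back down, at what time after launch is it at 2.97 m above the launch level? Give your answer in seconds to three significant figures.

1.26 s

Horizontal component vₓ = 12.60 cos 55.9° = 7.064 m/s; vertical v_y0 = 12.60 sin 55.9° = 10.43 m/s.
Set y = v_y0 t − ½ g t² = 2.97: 6.400 t² − 10.43 t + 2.97 = 0.
Quadratic formula: t = (10.43 ± √32.827) / 12.8 = (10.43 ± 5.730) / 12.8 → t = 0.3675 s or 1.263 s.
The descending-branch root is 1.263 s.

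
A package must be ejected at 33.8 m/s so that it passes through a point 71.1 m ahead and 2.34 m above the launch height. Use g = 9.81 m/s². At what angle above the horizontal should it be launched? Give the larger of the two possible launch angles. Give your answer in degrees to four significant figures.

70.93°

Trajectory: y = x tanθ − g x² (1 + tan²θ)/(2v₀²). With x = 71.1, y = 2.34, v₀ = 33.8, g = 9.81:
21.70 tan²θ − 71.1 tanθ + (24.04) = 0.
tanθ = [71.1 ± √(71.1² − 4 × 21.70 × (24.04))] / (2 × 21.70) = (71.1 ± 54.48) / 43.41, giving tanθ = 0.3829 or 2.893.
θ = 20.95° or 70.93°; the larger is 70.93°.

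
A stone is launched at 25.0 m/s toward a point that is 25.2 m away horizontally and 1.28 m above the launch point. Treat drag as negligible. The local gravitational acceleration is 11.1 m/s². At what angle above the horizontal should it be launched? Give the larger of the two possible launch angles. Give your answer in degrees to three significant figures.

76.5°

Trajectory: y = x tanθ − g x² (1 + tan²θ)/(2v₀²). With x = 25.2, y = 1.28, v₀ = 25.0, g = 11.1:
5.639 tan²θ − 25.2 tanθ + (6.919) = 0.
tanθ = [25.2 ± √(25.2² − 4 × 5.639 × (6.919))] / (2 × 5.639) = (25.2 ± 21.89) / 11.28, giving tanθ = 0.2939 or 4.175.
θ = 16.38° or 76.53°; the larger is 76.53°.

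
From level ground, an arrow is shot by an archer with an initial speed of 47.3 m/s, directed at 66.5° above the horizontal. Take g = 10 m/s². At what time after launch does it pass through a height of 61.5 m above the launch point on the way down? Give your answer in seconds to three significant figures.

Horizontal component vₓ = 47.30 cos 66.5° = 18.86 m/s; vertical v_y0 = 47.30 sin 66.5° = 43.38 m/s.
Set y = v_y0 t − ½ g t² = 61.5: 5.000 t² − 43.38 t + 61.5 = 0.
Quadratic formula: t = (43.38 ± √651.56) / 10.0 = (43.38 ± 25.53) / 10.0 → t = 1.785 s or 6.890 s.
The descending-branch root is 6.890 s.

6.89 s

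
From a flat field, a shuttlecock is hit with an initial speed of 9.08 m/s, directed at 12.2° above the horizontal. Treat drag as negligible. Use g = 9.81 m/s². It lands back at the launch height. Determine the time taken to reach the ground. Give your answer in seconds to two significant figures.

0.39 s

Horizontal component vₓ = 9.080 cos 12.2° = 8.875 m/s; vertical v_y0 = 9.080 sin 12.2° = 1.919 m/s.
Landing at launch height ⇒ T = 2 v_y0 / g = 2 × 1.919 / 9.81 = 0.3912 s.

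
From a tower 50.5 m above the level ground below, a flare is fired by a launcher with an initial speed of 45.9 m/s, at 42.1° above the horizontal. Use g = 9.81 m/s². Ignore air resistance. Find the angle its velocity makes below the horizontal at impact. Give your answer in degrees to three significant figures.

52.3°

vₓ = 45.90 cos 42.1° = 34.06 m/s; v_y0 = 45.90 sin 42.1° = 30.77 m/s.
With up positive and y = 0 at the ground: y(t) = 50.5 + (30.77) t − 4.905 t². Setting y = 0 and taking the positive root: t = [30.77 + √(30.77² + 2·9.81·50.5)] / 9.81 = (30.77 + 44.02) / 9.81 = 7.624 s.
At impact: v_y = v_y0 − g t = −44.02 m/s; vₓ = 34.06 m/s.
Angle below horizontal: arctan(|v_y|/vₓ) = arctan(44.02/34.06) = 52.27°.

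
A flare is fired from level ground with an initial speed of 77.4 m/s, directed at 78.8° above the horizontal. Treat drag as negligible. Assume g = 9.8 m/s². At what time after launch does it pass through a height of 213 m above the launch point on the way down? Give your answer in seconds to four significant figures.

Components: vₓ = 77.40 cos 78.8° = 15.03 m/s, v_y0 = 77.40 sin 78.8° = 75.93 m/s.
Set y = v_y0 t − ½ g t² = 213: 4.900 t² − 75.93 t + 213 = 0.
Quadratic formula: t = (75.93 ± √1589.9) / 9.80 = (75.93 ± 39.87) / 9.80 → t = 3.679 s or 11.82 s.
The descending-branch root is 11.82 s.

11.82 s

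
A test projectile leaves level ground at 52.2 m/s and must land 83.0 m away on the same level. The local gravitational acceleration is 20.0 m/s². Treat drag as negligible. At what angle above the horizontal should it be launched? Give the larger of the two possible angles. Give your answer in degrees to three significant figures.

From R = (v₀²/g) sin 2θ: sin 2θ = 20.0 × 83.0 / 2724.8 = 0.6092.
2θ = 37.53° or 180° − 37.53° = 142.5°, so θ = 18.77° or 71.23°.
The larger angle is 71.23°.

71.2°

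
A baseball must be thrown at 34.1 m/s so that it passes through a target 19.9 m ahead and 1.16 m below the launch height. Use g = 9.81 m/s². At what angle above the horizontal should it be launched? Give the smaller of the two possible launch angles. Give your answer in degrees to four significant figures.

1.473°

Trajectory: y = x tanθ − g x² (1 + tan²θ)/(2v₀²). With x = 19.9, y = −1.16, v₀ = 34.1, g = 9.81:
1.670 tan²θ − 19.9 tanθ + (0.5105) = 0.
tanθ = [19.9 ± √(19.9² − 4 × 1.670 × (0.5105))] / (2 × 1.670) = (19.9 ± 19.81) / 3.341, giving tanθ = 0.02571 or 11.89.
θ = 1.473° or 85.19°; the smaller is 1.473°.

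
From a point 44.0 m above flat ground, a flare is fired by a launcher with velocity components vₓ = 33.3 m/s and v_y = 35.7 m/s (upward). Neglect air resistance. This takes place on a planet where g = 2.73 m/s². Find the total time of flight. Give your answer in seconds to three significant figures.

The projectile lands when y = 44.0 + (35.70) t − ½·2.73·t² = 0. Positive root: t = (35.70 + √(35.70² + 2·2.73·44.0)) / 2.73 = (35.70 + 38.92) / 2.73 = 27.33 s.

27.3 s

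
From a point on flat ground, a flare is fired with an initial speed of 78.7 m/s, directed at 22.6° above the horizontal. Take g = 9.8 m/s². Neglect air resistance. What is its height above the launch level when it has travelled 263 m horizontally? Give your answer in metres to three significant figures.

45.3 m

Components: vₓ = 78.70 cos 22.6° = 72.66 m/s, v_y0 = 78.70 sin 22.6° = 30.24 m/s.
At x = 263 m, t = x/vₓ = 263/72.66 = 3.620 s.
Height: y = v_y0 t − ½ g t² = 30.24 × 3.620 − 4.900 × 3.620² = 109.5 − 64.20 = 45.27 m.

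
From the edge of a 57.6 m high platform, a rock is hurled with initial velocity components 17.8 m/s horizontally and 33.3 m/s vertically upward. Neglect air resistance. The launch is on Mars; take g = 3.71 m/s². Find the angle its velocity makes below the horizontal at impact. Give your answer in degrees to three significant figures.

With up positive and y = 0 at the ground: y(t) = 57.6 + (33.30) t − 1.855 t². Setting y = 0 and taking the positive root: t = [33.30 + √(33.30² + 2·3.71·57.6)] / 3.71 = (33.30 + 39.20) / 3.71 = 19.54 s.
At impact: v_y = v_y0 − g t = −39.20 m/s; vₓ = 17.80 m/s.
Angle below horizontal: arctan(|v_y|/vₓ) = arctan(39.20/17.80) = 65.58°.

65.6°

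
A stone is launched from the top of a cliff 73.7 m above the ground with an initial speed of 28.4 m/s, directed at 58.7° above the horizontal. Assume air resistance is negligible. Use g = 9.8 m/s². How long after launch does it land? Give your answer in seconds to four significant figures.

Horizontal component vₓ = 28.40 cos 58.7° = 14.75 m/s; vertical v_y0 = 28.40 sin 58.7° = 24.27 m/s.
The projectile lands when y = 73.7 + (24.27) t − ½·9.80·t² = 0. Positive root: t = (24.27 + √(24.27² + 2·9.80·73.7)) / 9.80 = (24.27 + 45.09) / 9.80 = 7.078 s.

7.078 s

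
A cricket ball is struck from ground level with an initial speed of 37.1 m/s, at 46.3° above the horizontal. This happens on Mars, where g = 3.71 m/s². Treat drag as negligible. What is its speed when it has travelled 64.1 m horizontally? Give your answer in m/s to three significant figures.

Components: vₓ = 37.10 cos 46.3° = 25.63 m/s, v_y0 = 37.10 sin 46.3° = 26.82 m/s.
Time to reach x = 64.1 m: t = x/vₓ = 64.1/25.63 = 2.501 s.
Vertical velocity there: v_y = v_y0 − g t = 26.82 − 3.71 × 2.501 = 17.54 m/s.
Speed: √(vₓ² + v_y²) = √(25.63² + 17.54²) = 31.06 m/s.

31.1 m/s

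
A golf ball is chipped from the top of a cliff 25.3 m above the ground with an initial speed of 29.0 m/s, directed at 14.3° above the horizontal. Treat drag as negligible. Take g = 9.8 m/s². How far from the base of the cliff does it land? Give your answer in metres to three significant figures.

87.6 m

Components: vₓ = 29.00 cos 14.3° = 28.10 m/s, v_y0 = 29.00 sin 14.3° = 7.163 m/s.
With up positive and y = 0 at the ground: y(t) = 25.3 + (7.163) t − 4.900 t². Setting y = 0 and taking the positive root: t = [7.163 + √(7.163² + 2·9.80·25.3)] / 9.80 = (7.163 + 23.39) / 9.80 = 3.118 s.
Horizontal distance: R = vₓ t = 28.10 × 3.118 = 87.62 m.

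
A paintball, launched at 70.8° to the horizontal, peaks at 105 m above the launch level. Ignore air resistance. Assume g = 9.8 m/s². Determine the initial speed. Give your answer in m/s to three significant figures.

48.0 m/s

At the peak v_y = 0, so v_y0 = √(2gH) = √(2 × 9.80 × 105) = 45.37 m/s.
v_y0 = v₀ sin θ ⇒ v₀ = 45.37 / sin 70.8° = 48.04 m/s.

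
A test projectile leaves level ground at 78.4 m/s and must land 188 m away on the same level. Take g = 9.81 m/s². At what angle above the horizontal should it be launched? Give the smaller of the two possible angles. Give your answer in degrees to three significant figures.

8.73°

R = v₀² sin 2θ / g gives sin 2θ = gR/v₀² = 9.81·188/78.4² = 0.3001.
2θ = 17.46° or 180° − 17.46° = 162.5°, so θ = 8.730° or 81.27°.
The smaller angle is 8.730°.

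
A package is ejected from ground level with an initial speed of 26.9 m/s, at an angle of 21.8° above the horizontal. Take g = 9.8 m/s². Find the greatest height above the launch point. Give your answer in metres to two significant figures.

vₓ = 26.90 cos 21.8° = 24.98 m/s; v_y0 = 26.90 sin 21.8° = 9.990 m/s.
Maximum height: H = v_y0² / (2g) = 9.990² / (2 × 9.80) = 5.092 m.

5.1 m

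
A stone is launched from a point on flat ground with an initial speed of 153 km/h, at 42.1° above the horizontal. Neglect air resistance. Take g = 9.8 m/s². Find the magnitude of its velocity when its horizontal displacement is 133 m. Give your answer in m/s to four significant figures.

34.05 m/s

Convert: 153 km/h = 153/3.6 = 42.50 m/s.
Components: vₓ = 42.50 cos 42.1° = 31.53 m/s, v_y0 = 42.50 sin 42.1° = 28.49 m/s.
At x = 133 m, t = x/vₓ = 133/31.53 = 4.218 s.
Vertical velocity there: v_y = v_y0 − g t = 28.49 − 9.80 × 4.218 = −12.84 m/s.
Speed: √(vₓ² + v_y²) = √(31.53² + 12.84²) = 34.05 m/s.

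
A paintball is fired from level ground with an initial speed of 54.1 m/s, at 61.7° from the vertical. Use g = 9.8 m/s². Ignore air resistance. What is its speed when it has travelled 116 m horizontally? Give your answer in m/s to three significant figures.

vₓ = 54.10 sin 61.7° = 47.63 m/s; v_y0 = 54.10 cos 61.7° = 25.65 m/s.
x = vₓ t ⇒ t = 116/47.63 = 2.435 s.
Vertical velocity there: v_y = v_y0 − g t = 25.65 − 9.80 × 2.435 = 1.783 m/s.
Speed: √(vₓ² + v_y²) = √(47.63² + 1.783²) = 47.67 m/s.

47.7 m/s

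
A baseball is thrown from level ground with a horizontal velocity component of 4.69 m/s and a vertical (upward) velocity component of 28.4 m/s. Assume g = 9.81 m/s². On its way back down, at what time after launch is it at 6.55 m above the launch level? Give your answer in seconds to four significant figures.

5.549 s

Require v_y0 t − ½ g t² = 6.55, i.e. 4.905 t² − 28.40 t + 6.55 = 0.
Quadratic formula: t = (28.40 ± √678.05) / 9.81 = (28.40 ± 26.04) / 9.81 → t = 0.2406 s or 5.549 s.
The descending-branch root is 5.549 s.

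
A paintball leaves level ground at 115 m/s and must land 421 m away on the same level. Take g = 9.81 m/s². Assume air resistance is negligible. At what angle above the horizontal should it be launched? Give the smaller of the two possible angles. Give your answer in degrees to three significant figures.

R = v₀² sin 2θ / g gives sin 2θ = gR/v₀² = 9.81·421/115² = 0.3123.
2θ = 18.20° or 180° − 18.20° = 161.8°, so θ = 9.099° or 80.90°.
The smaller angle is 9.099°.

9.10°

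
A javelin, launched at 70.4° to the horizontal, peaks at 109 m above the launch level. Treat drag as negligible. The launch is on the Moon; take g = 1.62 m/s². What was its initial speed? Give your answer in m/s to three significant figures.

19.9 m/s

At the peak v_y = 0, so v_y0 = √(2gH) = √(2 × 1.62 × 109) = 18.79 m/s.
v_y0 = v₀ sin θ ⇒ v₀ = 18.79 / sin 70.4° = 19.95 m/s.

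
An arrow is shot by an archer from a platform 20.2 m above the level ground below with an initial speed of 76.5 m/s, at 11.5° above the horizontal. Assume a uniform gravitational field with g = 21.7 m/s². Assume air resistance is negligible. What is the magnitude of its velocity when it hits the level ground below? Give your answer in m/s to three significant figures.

82.0 m/s

Horizontal component vₓ = 76.50 cos 11.5° = 74.96 m/s; vertical v_y0 = 76.50 sin 11.5° = 15.25 m/s.
Vertical motion (up positive, ground at y = 0): 10.85 t² − (15.25) t − 20.2 = 0, so t = (15.25 + √(15.25² + 2·21.7·20.2)) / 21.7 = (15.25 + 33.31) / 21.7 = 2.238 s.
Vertical velocity at impact: v_y = v_y0 − g t = 15.25 − 21.7 × 2.238 = −33.31 m/s.
Speed: |v| = √(vₓ² + v_y²) = √(74.96² + 33.31²) = 82.03 m/s.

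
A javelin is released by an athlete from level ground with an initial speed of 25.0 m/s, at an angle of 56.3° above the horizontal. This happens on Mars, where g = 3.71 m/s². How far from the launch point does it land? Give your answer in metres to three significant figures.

156 m

Components: vₓ = 25.00 cos 56.3° = 13.87 m/s, v_y0 = 25.00 sin 56.3° = 20.80 m/s.
Flight time T = 2 v_y0 / g = 11.21 s.
Horizontal distance R = vₓ T = 13.87 × 11.21 = 155.5 m.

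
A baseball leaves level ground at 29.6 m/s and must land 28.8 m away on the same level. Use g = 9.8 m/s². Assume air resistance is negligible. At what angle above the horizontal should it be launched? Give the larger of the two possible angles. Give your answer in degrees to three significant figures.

Level-ground range R = v₀² sin(2θ)/g ⇒ sin(2θ) = gR/v₀² = 9.80 × 28.8 / 29.6² = 0.3221.
2θ = 18.79° or 180° − 18.79° = 161.2°, so θ = 9.396° or 80.60°.
The larger angle is 80.60°.

80.6°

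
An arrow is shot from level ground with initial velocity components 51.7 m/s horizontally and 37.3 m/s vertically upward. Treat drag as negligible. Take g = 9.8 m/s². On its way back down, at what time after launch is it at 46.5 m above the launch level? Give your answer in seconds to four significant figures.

Require v_y0 t − ½ g t² = 46.5, i.e. 4.900 t² − 37.30 t + 46.5 = 0.
Quadratic formula: t = (37.30 ± √479.89) / 9.80 = (37.30 ± 21.91) / 9.80 → t = 1.571 s or 6.041 s.
The descending-branch root is 6.041 s.

6.041 s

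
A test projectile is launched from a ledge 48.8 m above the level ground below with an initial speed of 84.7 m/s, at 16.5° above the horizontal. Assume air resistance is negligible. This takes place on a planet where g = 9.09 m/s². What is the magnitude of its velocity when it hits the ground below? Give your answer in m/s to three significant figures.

Components: vₓ = 84.70 cos 16.5° = 81.21 m/s, v_y0 = 84.70 sin 16.5° = 24.06 m/s.
The projectile lands when y = 48.8 + (24.06) t − ½·9.09·t² = 0. Positive root: t = (24.06 + √(24.06² + 2·9.09·48.8)) / 9.09 = (24.06 + 38.29) / 9.09 = 6.858 s.
Vertical velocity at impact: v_y = v_y0 − g t = 24.06 − 9.09 × 6.858 = −38.29 m/s.
Speed: |v| = √(vₓ² + v_y²) = √(81.21² + 38.29²) = 89.78 m/s.

89.8 m/s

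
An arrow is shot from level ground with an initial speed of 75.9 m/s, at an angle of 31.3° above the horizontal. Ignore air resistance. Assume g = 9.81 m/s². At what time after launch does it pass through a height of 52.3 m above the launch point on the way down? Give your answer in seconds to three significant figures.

6.36 s

vₓ = 75.90 cos 31.3° = 64.85 m/s; v_y0 = 75.90 sin 31.3° = 39.43 m/s.
Require v_y0 t − ½ g t² = 52.3, i.e. 4.905 t² − 39.43 t + 52.3 = 0.
Quadratic formula: t = (39.43 ± √528.72) / 9.81 = (39.43 ± 22.99) / 9.81 → t = 1.676 s or 6.363 s.
The descending-branch root is 6.363 s.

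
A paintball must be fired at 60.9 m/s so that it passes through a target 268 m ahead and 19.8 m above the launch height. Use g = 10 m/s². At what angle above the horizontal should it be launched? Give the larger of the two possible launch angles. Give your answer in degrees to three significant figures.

65.8°

Trajectory: y = x tanθ − g x² (1 + tan²θ)/(2v₀²). With x = 268, y = 19.8, v₀ = 60.9, g = 10.0:
96.83 tan²θ − 268 tanθ + (116.6) = 0.
tanθ = [268 ± √(268² − 4 × 96.83 × (116.6))] / (2 × 96.83) = (268 ± 163.3) / 193.7, giving tanθ = 0.5409 or 2.227.
θ = 28.41° or 65.82°; the larger is 65.82°.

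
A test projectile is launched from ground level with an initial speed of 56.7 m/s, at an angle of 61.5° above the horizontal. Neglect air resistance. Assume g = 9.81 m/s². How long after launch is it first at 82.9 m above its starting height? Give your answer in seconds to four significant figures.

vₓ = 56.70 cos 61.5° = 27.05 m/s; v_y0 = 56.70 sin 61.5° = 49.83 m/s.
Require v_y0 t − ½ g t² = 82.9, i.e. 4.905 t² − 49.83 t + 82.9 = 0.
t = [49.83 ± √(49.83² − 2·9.81·82.9)] / 9.81 = (49.83 ± 29.26) / 9.81, so t = 2.096 s or t = 8.063 s.
The first (ascending) time is 2.096 s.

2.096 s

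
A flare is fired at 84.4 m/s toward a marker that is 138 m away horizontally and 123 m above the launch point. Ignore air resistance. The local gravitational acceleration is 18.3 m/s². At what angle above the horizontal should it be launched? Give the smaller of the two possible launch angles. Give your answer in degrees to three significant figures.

55.1°

Trajectory: y = x tanθ − g x² (1 + tan²θ)/(2v₀²). With x = 138, y = 123, v₀ = 84.4, g = 18.3:
24.46 tan²θ − 138 tanθ + (147.5) = 0.
tanθ = [138 ± √(138² − 4 × 24.46 × (147.5))] / (2 × 24.46) = (138 ± 67.93) / 48.92, giving tanθ = 1.432 or 4.209.
θ = 55.07° or 76.64°; the smaller is 55.07°.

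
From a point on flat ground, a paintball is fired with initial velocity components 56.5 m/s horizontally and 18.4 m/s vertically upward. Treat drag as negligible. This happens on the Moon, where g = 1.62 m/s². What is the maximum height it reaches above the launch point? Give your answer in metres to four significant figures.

104.5 m

Peak height H = v_y0² / (2g) = 338.56 / 3.240 = 104.5 m.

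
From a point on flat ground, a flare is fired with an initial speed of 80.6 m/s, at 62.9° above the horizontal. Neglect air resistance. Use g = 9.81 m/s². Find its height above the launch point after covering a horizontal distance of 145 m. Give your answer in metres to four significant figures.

Components: vₓ = 80.60 cos 62.9° = 36.72 m/s, v_y0 = 80.60 sin 62.9° = 71.75 m/s.
At x = 145 m, t = x/vₓ = 145/36.72 = 3.949 s.
Height: y = v_y0 t − ½ g t² = 71.75 × 3.949 − 4.905 × 3.949² = 283.4 − 76.50 = 206.9 m.

206.9 m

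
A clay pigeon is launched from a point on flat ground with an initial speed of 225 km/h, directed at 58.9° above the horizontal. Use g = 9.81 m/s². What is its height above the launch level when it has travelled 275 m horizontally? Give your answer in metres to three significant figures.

Convert: 225 km/h = 225/3.6 = 62.50 m/s.
Horizontal component vₓ = 62.50 cos 58.9° = 32.28 m/s; vertical v_y0 = 62.50 sin 58.9° = 53.52 m/s.
Time to reach x = 275 m: t = x/vₓ = 275/32.28 = 8.518 s.
Height: y = v_y0 t − ½ g t² = 53.52 × 8.518 − 4.905 × 8.518² = 455.9 − 355.9 = 99.96 m.

100 m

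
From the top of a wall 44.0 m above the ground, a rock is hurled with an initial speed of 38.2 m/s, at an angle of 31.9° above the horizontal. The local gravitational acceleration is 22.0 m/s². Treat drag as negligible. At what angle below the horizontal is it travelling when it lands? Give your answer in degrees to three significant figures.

56.2°

Horizontal component vₓ = 38.20 cos 31.9° = 32.43 m/s; vertical v_y0 = 38.20 sin 31.9° = 20.19 m/s.
The projectile lands when y = 44.0 + (20.19) t − ½·22.0·t² = 0. Positive root: t = (20.19 + √(20.19² + 2·22.0·44.0)) / 22.0 = (20.19 + 48.41) / 22.0 = 3.118 s.
At impact: v_y = v_y0 − g t = −48.41 m/s; vₓ = 32.43 m/s.
Angle below horizontal: arctan(|v_y|/vₓ) = arctan(48.41/32.43) = 56.18°.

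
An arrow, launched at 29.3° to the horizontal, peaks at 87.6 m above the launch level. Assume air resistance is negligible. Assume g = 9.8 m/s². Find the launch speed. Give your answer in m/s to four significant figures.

84.67 m/s

At the peak v_y = 0, so v_y0 = √(2gH) = √(2 × 9.80 × 87.6) = 41.44 m/s.
v_y0 = v₀ sin θ ⇒ v₀ = 41.44 / sin 29.3° = 84.67 m/s.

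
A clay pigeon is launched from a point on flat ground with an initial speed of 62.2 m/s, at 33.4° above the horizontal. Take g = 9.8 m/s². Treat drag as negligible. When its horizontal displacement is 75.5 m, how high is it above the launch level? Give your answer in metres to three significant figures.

39.4 m

Resolve: vₓ = 62.20 cos 33.4° = 51.93 m/s and v_y0 = 62.20 sin 33.4° = 34.24 m/s.
x = vₓ t ⇒ t = 75.5/51.93 = 1.454 s.
Height: y = v_y0 t − ½ g t² = 34.24 × 1.454 − 4.900 × 1.454² = 49.78 − 10.36 = 39.42 m.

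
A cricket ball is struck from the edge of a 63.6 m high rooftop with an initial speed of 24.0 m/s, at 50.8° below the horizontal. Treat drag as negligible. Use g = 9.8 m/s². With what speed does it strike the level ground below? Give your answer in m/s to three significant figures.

Resolve: vₓ = 24.00 cos 50.8° = 15.17 m/s and v_y0 = −18.60 m/s (downward).
The projectile lands when y = 63.6 + (−18.60) t − ½·9.80·t² = 0. Positive root: t = (−18.60 + √(18.60² + 2·9.80·63.6)) / 9.80 = (−18.60 + 39.91) / 9.80 = 2.174 s.
Vertical velocity at impact: v_y = v_y0 − g t = −18.60 − 9.80 × 2.174 = −39.91 m/s.
Speed: |v| = √(vₓ² + v_y²) = √(15.17² + 39.91²) = 42.69 m/s.

42.7 m/s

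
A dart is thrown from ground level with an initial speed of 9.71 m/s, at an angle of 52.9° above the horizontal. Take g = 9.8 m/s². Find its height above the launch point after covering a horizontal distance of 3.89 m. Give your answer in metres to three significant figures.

Horizontal component vₓ = 9.710 cos 52.9° = 5.857 m/s; vertical v_y0 = 9.710 sin 52.9° = 7.745 m/s.
x = vₓ t ⇒ t = 3.89/5.857 = 0.6641 s.
Height: y = v_y0 t − ½ g t² = 7.745 × 0.6641 − 4.900 × 0.6641² = 5.144 − 2.161 = 2.982 m.

2.98 m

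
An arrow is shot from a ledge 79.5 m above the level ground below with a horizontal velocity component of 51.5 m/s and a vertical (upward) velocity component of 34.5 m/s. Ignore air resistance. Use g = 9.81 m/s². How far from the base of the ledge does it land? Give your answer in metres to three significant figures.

456 m

The projectile lands when y = 79.5 + (34.50) t − ½·9.81·t² = 0. Positive root: t = (34.50 + √(34.50² + 2·9.81·79.5)) / 9.81 = (34.50 + 52.44) / 9.81 = 8.862 s.
Horizontal distance: R = vₓ t = 51.50 × 8.862 = 456.4 m.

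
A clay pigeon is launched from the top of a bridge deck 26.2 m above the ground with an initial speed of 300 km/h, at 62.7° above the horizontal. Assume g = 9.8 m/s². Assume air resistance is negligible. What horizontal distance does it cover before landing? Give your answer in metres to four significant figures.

590.8 m

Convert: 300 km/h = 300/3.6 = 83.33 m/s.
Horizontal component vₓ = 83.33 cos 62.7° = 38.22 m/s; vertical v_y0 = 83.33 sin 62.7° = 74.05 m/s.
Vertical motion (up positive, ground at y = 0): 4.900 t² − (74.05) t − 26.2 = 0, so t = (74.05 + √(74.05² + 2·9.80·26.2)) / 9.80 = (74.05 + 77.44) / 9.80 = 15.46 s.
Horizontal distance: R = vₓ t = 38.22 × 15.46 = 590.8 m.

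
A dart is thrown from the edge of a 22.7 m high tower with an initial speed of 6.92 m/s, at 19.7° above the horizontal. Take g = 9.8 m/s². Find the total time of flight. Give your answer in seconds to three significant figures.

2.40 s

vₓ = 6.920 cos 19.7° = 6.515 m/s; v_y0 = 6.920 sin 19.7° = 2.333 m/s.
Vertical motion (up positive, ground at y = 0): 4.900 t² − (2.333) t − 22.7 = 0, so t = (2.333 + √(2.333² + 2·9.80·22.7)) / 9.80 = (2.333 + 21.22) / 9.80 = 2.404 s.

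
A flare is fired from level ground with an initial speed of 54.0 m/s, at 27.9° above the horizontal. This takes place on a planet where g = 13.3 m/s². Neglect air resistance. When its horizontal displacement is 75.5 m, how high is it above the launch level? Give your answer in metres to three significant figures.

vₓ = 54.00 cos 27.9° = 47.72 m/s; v_y0 = 54.00 sin 27.9° = 25.27 m/s.
At x = 75.5 m, t = x/vₓ = 75.5/47.72 = 1.582 s.
Height: y = v_y0 t − ½ g t² = 25.27 × 1.582 − 6.650 × 1.582² = 39.98 − 16.64 = 23.33 m.

23.3 m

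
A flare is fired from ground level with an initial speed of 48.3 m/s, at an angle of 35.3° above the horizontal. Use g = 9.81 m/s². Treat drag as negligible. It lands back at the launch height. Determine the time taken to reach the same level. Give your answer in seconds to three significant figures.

Components: vₓ = 48.30 cos 35.3° = 39.42 m/s, v_y0 = 48.30 sin 35.3° = 27.91 m/s.
Time of flight on level ground: T = 2 v_y0 / g = 2 × 27.91 / 9.81 = 5.690 s.

5.69 s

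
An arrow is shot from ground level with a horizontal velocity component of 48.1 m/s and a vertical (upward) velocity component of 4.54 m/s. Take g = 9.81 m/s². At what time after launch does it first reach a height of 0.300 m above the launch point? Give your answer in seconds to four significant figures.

Require v_y0 t − ½ g t² = 0.300, i.e. 4.905 t² − 4.540 t + 0.300 = 0.
t = [4.540 ± √(4.540² − 2·9.81·0.300)] / 9.81 = (4.540 ± 3.837) / 9.81, so t = 0.07162 s or t = 0.8540 s.
The first (ascending) time is 0.07162 s.

0.07162 s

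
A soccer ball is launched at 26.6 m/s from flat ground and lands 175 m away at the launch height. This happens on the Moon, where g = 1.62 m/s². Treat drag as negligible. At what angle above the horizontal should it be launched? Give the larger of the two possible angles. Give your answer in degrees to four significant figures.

Level-ground range R = v₀² sin(2θ)/g ⇒ sin(2θ) = gR/v₀² = 1.62 × 175 / 26.6² = 0.4007.
2θ = 23.62° or 180° − 23.62° = 156.4°, so θ = 11.81° or 78.19°.
The larger angle is 78.19°.

78.19°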